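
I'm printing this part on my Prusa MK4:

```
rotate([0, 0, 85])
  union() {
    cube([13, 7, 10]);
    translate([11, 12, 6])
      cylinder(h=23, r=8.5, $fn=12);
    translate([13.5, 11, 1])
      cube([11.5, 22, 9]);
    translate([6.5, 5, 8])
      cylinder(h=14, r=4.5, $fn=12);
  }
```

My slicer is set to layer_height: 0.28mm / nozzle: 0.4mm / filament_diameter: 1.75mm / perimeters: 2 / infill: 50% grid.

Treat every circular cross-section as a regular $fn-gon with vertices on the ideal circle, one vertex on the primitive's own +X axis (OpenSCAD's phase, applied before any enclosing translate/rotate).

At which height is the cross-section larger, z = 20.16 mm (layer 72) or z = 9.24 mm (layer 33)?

layer 33 (z = 9.24 mm)

Layer 72 (z = 20.16): the cube does not reach this height (z outside [0, 10]); the r=8.5 cylinder at (11, 12) contributes a regular 12-gon of circumradius 8.5 (area = (12/2)·8.500²·sin(360°/12) = 216.75 mm²); the cube at (13.5, 11) does not reach this height (z outside [1, 10]); the cylinder at (6.5, 5): section is a regular 12-gon, circumradius r=4.5 (area = (12/2)·4.500²·sin(360°/12) = 60.75 mm²); Combining (union): the regions partially overlap — summed areas 277.50 mm² minus the doubly-counted overlap 26.82 mm² gives 250.68 mm² — area = 250.68 mm²; (whole slice rotated 85° about Z — lengths, areas and connectivity unchanged). So its area = 250.68 mm². Layer 33 (z = 9.24): the 13×7 cube contributes its full rectangle (area 91.00 mm²); the r=8.5 cylinder at (11, 12) contributes a regular 12-gon of circumradius 8.5 (area = (12/2)·8.500²·sin(360°/12) = 216.75 mm²); the cube at (13.5, 11) is present — its section is the full 11.5×22 rectangle (area 253.00 mm²); the r=4.5 cylinder at (6.5, 5) gives a regular 12-gon of circumradius 4.5 (constant along its height) (area = (12/2)·4.500²·sin(360°/12) = 60.75 mm²); Combining (union): the regions partially overlap — summed areas 621.50 mm² minus the doubly-counted overlap 121.04 mm² gives 500.46 mm² — area = 500.46 mm²; (rotated 85° about Z; rotation is an isometry so areas/perimeters/island counts are preserved). So its area = 500.46 mm². Layer 33 is larger (500.46 vs 250.68 mm²).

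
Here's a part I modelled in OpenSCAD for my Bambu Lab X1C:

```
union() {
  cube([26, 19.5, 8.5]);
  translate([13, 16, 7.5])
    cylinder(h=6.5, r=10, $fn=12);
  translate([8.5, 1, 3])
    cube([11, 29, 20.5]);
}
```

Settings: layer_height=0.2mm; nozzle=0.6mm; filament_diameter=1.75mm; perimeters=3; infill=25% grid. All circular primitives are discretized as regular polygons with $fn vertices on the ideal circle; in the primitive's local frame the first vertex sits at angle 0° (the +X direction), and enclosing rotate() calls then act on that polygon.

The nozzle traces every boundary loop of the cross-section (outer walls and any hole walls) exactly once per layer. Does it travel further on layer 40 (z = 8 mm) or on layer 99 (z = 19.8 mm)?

Layer 40 (z = 8): the cube (footprint 26×19.5) is included at this height (perimeter 91.00 mm); the cylinder at (13, 16): section is a regular 12-gon, circumradius r=10 (perimeter = 2·12·10.000·sin(180°/12) = 62.12 mm); the cube at (8.5, 1) (footprint 11×29) is included at this height (perimeter 80.00 mm); Taking the union: the regions partially overlap (shared area 482.52 mm²), so the edge portions inside another operand are dropped and the merged outline is re-measured after clipping — boundary = 107.78 mm. So its perimeter = 107.78 mm. Layer 99 (z = 19.8): the cube is absent (z outside [0, 8.5]); the cylinder at (13, 16) does not reach this height (z outside [7.5, 14]); the 11×29 cube at (8.5, 1) contributes its full rectangle (perimeter 80.00 mm); Merging all regions: only the 11×29 cube at (8.5, 1) is present, so the union is just that shape — boundary = 80.00 mm. So its perimeter = 80.00 mm. Layer 40 is larger (107.78 vs 80.00 mm).

layer 40 (z = 8 mm)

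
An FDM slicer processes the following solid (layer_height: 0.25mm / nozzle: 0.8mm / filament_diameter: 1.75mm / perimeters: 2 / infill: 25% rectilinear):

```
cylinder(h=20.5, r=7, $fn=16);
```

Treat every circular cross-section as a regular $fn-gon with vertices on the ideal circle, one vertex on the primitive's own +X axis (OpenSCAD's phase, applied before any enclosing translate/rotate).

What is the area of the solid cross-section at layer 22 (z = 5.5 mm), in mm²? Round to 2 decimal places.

150.01 mm²

At z = 5.5 mm: the cylinder: section is a regular 16-gon, circumradius r=7 (area = (16/2)·7.000²·sin(360°/16) = 150.01 mm²). Overall, the cross-section is a single solid region. Net area = 150.01 mm².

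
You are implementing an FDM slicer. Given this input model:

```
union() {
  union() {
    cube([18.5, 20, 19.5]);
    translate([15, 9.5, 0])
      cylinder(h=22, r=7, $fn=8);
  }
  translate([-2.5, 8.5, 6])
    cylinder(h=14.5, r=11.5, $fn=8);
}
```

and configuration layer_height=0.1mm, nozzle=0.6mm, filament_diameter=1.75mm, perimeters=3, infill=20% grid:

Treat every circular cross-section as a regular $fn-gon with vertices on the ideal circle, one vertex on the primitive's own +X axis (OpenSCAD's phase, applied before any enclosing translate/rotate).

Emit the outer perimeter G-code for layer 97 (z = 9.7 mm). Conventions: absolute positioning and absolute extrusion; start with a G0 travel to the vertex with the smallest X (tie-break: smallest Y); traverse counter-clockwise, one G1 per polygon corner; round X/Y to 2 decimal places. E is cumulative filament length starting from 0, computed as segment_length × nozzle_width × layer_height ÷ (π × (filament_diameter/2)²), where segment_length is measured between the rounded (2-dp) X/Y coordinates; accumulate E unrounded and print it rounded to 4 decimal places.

G0 X-14.00 Y8.50 Z9.70
G1 X-10.63 Y0.37 E0.2195
G1 X-2.50 Y-3.00 E0.4391
G1 X4.74 Y0.00 E0.6346
G1 X18.50 Y0.00 E0.9778
G1 X18.50 Y3.95 E1.0763
G1 X19.95 Y4.55 E1.1155
G1 X22.00 Y9.50 E1.2491
G1 X19.95 Y14.45 E1.3828
G1 X18.50 Y15.05 E1.4219
G1 X18.50 Y20.00 E1.5454
G1 X0.00 Y20.00 E2.0069
G1 X0.00 Y18.96 E2.0328
G1 X-2.50 Y20.00 E2.1004
G1 X-10.63 Y16.63 E2.3199
G1 X-14.00 Y8.50 E2.5395

At z = 9.7 mm: the cube is present — its section is the full 18.5×20 rectangle; the r=7 cylinder at (15, 9.5) gives a regular 8-gon of circumradius 7 (constant along its height); Merging all regions: the regions partially overlap (shared area 113.22 mm²), so overlapping operands fuse into one piece — 1 connected region; the cylinder at (-2.5, 8.5): section is a regular 8-gon, circumradius r=11.5; Taking the union: the regions partially overlap (shared area 127.46 mm²), so overlapping operands fuse into one piece — 1 connected region. The outline is a single polygon with 15 vertices. Extrusion per mm of travel: 0.6 × 0.1 / (π × 0.875²) = 0.024945. Accumulating E over each segment gives final E = 2.5395.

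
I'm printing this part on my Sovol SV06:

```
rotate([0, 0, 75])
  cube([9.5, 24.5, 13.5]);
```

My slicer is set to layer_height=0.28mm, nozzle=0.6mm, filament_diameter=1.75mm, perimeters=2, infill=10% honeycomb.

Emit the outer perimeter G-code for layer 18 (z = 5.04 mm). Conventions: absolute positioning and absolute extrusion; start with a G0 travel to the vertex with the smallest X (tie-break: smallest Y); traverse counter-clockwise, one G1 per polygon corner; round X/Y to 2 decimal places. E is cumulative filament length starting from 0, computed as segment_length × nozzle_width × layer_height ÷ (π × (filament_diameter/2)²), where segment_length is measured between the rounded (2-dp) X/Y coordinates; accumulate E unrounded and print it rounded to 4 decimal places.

At z = 5.04 mm: the 9.5×24.5 cube contributes its full rectangle; (rotated 75° about Z; rotation is an isometry so areas/perimeters/island counts are preserved). The outline is a single polygon with 4 vertices. Extrusion per mm of travel: 0.6 × 0.28 / (π × 0.875²) = 0.069846. Accumulating E over each segment gives final E = 4.7507.

G0 X-23.67 Y6.34 Z5.04
G1 X0.00 Y0.00 E1.7115
G1 X2.46 Y9.18 E2.3754
G1 X-21.21 Y15.52 E4.0869
G1 X-23.67 Y6.34 E4.7507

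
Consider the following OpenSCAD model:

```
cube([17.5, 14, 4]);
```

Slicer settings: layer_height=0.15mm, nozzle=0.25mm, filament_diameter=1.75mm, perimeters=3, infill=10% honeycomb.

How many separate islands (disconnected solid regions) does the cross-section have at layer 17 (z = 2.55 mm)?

At z = 2.55 mm: the cube is present — its section is the full 17.5×14 rectangle. Overall, the cross-section is a single solid region. Island count = 1.

1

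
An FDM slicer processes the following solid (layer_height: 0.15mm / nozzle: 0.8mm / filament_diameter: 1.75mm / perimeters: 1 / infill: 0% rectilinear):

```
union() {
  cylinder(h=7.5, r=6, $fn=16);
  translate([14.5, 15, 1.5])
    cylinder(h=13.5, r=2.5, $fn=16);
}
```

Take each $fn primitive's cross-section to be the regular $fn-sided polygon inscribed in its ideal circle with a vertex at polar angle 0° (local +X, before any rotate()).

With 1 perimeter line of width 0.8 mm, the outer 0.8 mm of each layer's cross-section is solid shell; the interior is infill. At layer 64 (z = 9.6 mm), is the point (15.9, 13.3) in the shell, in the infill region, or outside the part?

At z = 9.6 mm: the cylinder does not reach this height (z outside [0, 7.5]); the r=2.5 cylinder at (14.5, 15) contributes a regular 16-gon of circumradius 2.5; Merging all regions: only the r=2.5 cylinder at (14.5, 15) is present, so the union is just that shape — 1 connected region. Overall, the cross-section is a single solid region. The nearest boundary edge runs (15.46, 12.69)→(16.27, 13.23); distance from the point to it = 0.26 mm. The point is inside the cross-section, 0.26 mm from the nearest boundary — within the 0.8 mm shell band (1 × 0.8).

shell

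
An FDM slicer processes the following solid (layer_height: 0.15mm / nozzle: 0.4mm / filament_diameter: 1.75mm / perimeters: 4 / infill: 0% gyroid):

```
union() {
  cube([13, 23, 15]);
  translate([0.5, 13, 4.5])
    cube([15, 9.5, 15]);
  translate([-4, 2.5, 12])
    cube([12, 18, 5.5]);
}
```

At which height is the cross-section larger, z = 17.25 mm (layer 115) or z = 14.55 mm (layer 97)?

Layer 115 (z = 17.25): the cube is not intersected at this z (z outside [0, 15]); the 15×9.5 cube at (0.5, 13) contributes its full rectangle (area 142.50 mm²); the cube at (-4, 2.5) is present — its section is the full 12×18 rectangle (area 216.00 mm²); Combining (union): the regions partially overlap — summed areas 358.50 mm² minus the doubly-counted overlap 56.25 mm² gives 302.25 mm² — area = 302.25 mm². So its area = 302.25 mm². Layer 97 (z = 14.55): the cube (footprint 13×23) is included at this height (area 299.00 mm²); the cube at (0.5, 13) (footprint 15×9.5) is included at this height (area 142.50 mm²); the 12×18 cube at (-4, 2.5) contributes its full rectangle (area 216.00 mm²); Combining (union): the regions partially overlap — summed areas 657.50 mm² minus the doubly-counted overlap 262.75 mm² gives 394.75 mm² — area = 394.75 mm². So its area = 394.75 mm². Layer 97 is larger (394.75 vs 302.25 mm²).

layer 97 (z = 14.55 mm)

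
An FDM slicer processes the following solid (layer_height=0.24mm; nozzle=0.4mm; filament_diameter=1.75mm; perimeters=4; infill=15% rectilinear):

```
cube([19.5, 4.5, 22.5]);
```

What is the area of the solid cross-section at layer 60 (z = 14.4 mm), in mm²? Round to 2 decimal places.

87.75 mm²

At z = 14.4 mm: the cube is present — its section is the full 19.5×4.5 rectangle (area 87.75 mm²). Overall, the cross-section is a single solid region. Net area = 87.75 mm².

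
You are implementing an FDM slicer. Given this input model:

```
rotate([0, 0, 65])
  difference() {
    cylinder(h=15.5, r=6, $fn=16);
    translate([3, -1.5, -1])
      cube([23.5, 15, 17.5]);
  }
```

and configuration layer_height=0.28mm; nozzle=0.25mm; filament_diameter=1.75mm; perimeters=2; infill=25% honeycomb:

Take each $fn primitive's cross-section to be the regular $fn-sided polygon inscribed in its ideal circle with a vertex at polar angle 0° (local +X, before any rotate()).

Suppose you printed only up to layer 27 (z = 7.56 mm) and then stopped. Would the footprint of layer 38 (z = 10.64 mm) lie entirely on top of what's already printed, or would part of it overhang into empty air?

entirely on top

Compare the two slices. At z = 7.56: the r=6 cylinder contributes a regular 16-gon of circumradius 6 (area = (16/2)·6.000²·sin(360°/16) = 110.21 mm²); the cube at (3, -1.5) (footprint 23.5×15) is included at this height (area 352.50 mm²); Taking the first minus the rest: starting from the r=6 cylinder (110.21 mm²), the 23.5×15 cube at (3, -1.5) partially overlaps it — only the 14.84 mm² overlap (of its 352.50 mm²) is removed, clipping the outline — area = 95.37 mm²; (rotated 65° about Z; rotation is an isometry so areas/perimeters/island counts are preserved). At z = 10.64: the r=6 cylinder gives a regular 16-gon of circumradius 6 (constant along its height) (area = (16/2)·6.000²·sin(360°/16) = 110.21 mm²); the cube at (3, -1.5) (footprint 23.5×15) is included at this height (area 352.50 mm²); Subtracting the remaining from the first: starting from the r=6 cylinder (110.21 mm²), the 23.5×15 cube at (3, -1.5) partially overlaps it — only the 14.84 mm² overlap (of its 352.50 mm²) is removed, clipping the outline — area = 95.37 mm²; (rotated 65° about Z; rotation is an isometry so areas/perimeters/island counts are preserved). Checking containment: the cross-section at z = 10.64 is a subset of the cross-section at z = 7.56.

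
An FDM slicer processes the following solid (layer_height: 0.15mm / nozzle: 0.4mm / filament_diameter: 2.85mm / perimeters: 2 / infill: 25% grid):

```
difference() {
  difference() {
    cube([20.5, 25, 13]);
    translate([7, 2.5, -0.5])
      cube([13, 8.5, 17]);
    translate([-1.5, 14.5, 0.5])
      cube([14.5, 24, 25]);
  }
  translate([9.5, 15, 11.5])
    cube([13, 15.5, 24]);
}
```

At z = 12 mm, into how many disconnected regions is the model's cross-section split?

At z = 12 mm: the cube (footprint 20.5×25) is included at this height; the 13×8.5 cube at (7, 2.5) contributes its full rectangle; the cube at (-1.5, 14.5) (footprint 14.5×24) is included at this height; Taking the first minus the rest: starting from the 20.5×25 cube, the 13×8.5 cube at (7, 2.5) lies wholly inside it (removes its full 110.50 mm² and its 43.00 mm outline becomes a hole wall); the 14.5×24 cube at (-1.5, 14.5) partially overlaps it — only the 136.50 mm² overlap (of its 348.00 mm²) is removed, clipping the outline — 1 connected region with 1 hole; the cube at (9.5, 15) (footprint 13×15.5) is included at this height; After the difference (first − rest): starting from the result so far, the 13×15.5 cube at (9.5, 15) partially overlaps it — only the 75.00 mm² overlap (of its 201.50 mm²) is removed, clipping the outline — 1 connected region with 1 hole. The result has 1 disconnected region.

1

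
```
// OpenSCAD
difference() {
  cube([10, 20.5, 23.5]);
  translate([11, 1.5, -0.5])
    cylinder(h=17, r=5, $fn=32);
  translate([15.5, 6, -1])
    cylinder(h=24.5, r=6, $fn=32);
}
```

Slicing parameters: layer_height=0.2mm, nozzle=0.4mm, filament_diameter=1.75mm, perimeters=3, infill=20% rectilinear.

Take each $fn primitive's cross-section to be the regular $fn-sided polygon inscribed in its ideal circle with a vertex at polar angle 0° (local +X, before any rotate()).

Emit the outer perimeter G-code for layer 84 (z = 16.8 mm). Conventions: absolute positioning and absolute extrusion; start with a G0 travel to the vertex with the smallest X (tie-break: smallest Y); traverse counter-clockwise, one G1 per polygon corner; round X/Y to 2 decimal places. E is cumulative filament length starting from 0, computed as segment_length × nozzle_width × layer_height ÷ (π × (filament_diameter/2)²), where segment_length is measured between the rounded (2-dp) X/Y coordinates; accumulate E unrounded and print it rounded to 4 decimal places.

At z = 16.8 mm: the 10×20.5 cube contributes its full rectangle; the cylinder at (11, 1.5) does not reach this height (z outside [-0.5, 16.5]); the r=6 cylinder at (15.5, 6) contributes a regular 32-gon of circumradius 6; Taking the first minus the rest: starting from the 10×20.5 cube, the r=6 cylinder at (15.5, 6) partially overlaps it — only the 1.52 mm² overlap (of its 112.37 mm²) is removed, clipping the outline — 1 connected region. The outline is a single polygon with 11 vertices. Extrusion per mm of travel: 0.4 × 0.2 / (π × 0.875²) = 0.033260. Accumulating E over each segment gives final E = 2.0332.

G0 X0.00 Y0.00 Z16.80
G1 X10.00 Y0.00 E0.3326
G1 X10.00 Y3.62 E0.4530
G1 X9.96 Y3.70 E0.4560
G1 X9.62 Y4.83 E0.4952
G1 X9.50 Y6.00 E0.5343
G1 X9.62 Y7.17 E0.5735
G1 X9.96 Y8.30 E0.6127
G1 X10.00 Y8.38 E0.6157
G1 X10.00 Y20.50 E1.0188
G1 X0.00 Y20.50 E1.3514
G1 X0.00 Y0.00 E2.0332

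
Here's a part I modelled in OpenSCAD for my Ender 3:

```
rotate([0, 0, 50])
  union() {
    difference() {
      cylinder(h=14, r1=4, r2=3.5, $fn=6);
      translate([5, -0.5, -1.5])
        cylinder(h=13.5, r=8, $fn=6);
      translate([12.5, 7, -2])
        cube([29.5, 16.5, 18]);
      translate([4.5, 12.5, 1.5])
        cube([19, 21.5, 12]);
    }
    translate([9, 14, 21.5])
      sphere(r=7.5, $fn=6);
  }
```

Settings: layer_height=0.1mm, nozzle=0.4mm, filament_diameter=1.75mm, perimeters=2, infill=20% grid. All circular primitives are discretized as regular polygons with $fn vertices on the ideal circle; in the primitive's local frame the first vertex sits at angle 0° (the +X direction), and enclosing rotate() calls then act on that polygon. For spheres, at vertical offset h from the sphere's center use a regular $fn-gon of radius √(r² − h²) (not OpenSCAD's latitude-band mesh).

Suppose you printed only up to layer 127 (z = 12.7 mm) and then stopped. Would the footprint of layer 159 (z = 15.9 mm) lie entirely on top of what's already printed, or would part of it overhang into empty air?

Compare the two slices. At z = 12.7: the cone contributes a regular 6-gon of circumradius 3.546 (interpolated between r1=4 and r2=3.5 at t=0.907) (area = (6/2)·3.546²·sin(360°/6) = 32.68 mm²); the cylinder at (5, -0.5) is not intersected at this z (z outside [-1.5, 12]); the cube at (12.5, 7) is present — its section is the full 29.5×16.5 rectangle (area 486.75 mm²); the 19×21.5 cube at (4.5, 12.5) contributes its full rectangle (area 408.50 mm²); Subtracting the remaining from the first: starting from the cone (32.68 mm²), the 29.5×16.5 cube at (12.5, 7) misses the remaining region (no effect); the 19×21.5 cube at (4.5, 12.5) misses the remaining region (no effect) — area = 32.68 mm²; the sphere at (9, 14) does not reach this height (|z−center|=8.800 > r=7.5); Merging all regions: only the result so far is present, so the union is just that shape — area = 32.68 mm²; (rotated 50° about Z; rotation is an isometry so areas/perimeters/island counts are preserved). At z = 15.9: the cone does not reach this height (z outside [0, 14]); the cylinder at (5, -0.5) does not reach this height (z outside [-1.5, 12]); the 29.5×16.5 cube at (12.5, 7) contributes its full rectangle (area 486.75 mm²); the cube at (4.5, 12.5) does not reach this height (z outside [1.5, 13.5]); After the difference (first − rest): the first operand is absent here, so nothing remains; the sphere at (9, 14): section is a regular 6-gon, circumradius = √(r²−h²) = √(7.5²−5.6²) = 4.989 (area = (6/2)·4.989²·sin(360°/6) = 64.67 mm²); Combining (union): only the r=7.5 sphere at (9, 14) is present, so the union is just that shape — area = 64.67 mm²; (whole slice rotated 50° about Z — lengths, areas and connectivity unchanged). Checking containment: at z = 15.9 the cross-section extends beyond the z = 12.7 cross-section by about 64.67 mm².

part overhangs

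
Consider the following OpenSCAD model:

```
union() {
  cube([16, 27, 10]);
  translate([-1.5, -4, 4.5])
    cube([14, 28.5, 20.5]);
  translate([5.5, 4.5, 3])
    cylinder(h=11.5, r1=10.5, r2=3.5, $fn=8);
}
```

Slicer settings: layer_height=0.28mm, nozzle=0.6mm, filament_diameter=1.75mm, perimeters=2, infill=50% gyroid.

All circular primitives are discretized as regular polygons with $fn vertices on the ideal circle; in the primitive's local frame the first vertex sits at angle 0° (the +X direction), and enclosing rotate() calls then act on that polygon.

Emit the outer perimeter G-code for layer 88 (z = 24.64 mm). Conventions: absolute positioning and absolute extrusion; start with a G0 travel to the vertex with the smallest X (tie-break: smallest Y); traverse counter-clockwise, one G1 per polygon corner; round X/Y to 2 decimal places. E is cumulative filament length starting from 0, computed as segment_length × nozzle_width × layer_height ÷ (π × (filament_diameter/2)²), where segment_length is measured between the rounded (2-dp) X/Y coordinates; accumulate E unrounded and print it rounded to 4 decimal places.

G0 X-1.50 Y-4.00 Z24.64
G1 X12.50 Y-4.00 E0.9778
G1 X12.50 Y24.50 E2.9685
G1 X-1.50 Y24.50 E3.9463
G1 X-1.50 Y-4.00 E5.9369

At z = 24.64 mm: the cube is absent (z outside [0, 10]); the 14×28.5 cube at (-1.5, -4) contributes its full rectangle; the cone at (5.5, 4.5) is absent (z outside [3, 14.5]); Taking the union: only the 14×28.5 cube at (-1.5, -4) is present, so the union is just that shape — 1 connected region. The outline is a single polygon with 4 vertices. Extrusion per mm of travel: 0.6 × 0.28 / (π × 0.875²) = 0.069846. Accumulating E over each segment gives final E = 5.9369.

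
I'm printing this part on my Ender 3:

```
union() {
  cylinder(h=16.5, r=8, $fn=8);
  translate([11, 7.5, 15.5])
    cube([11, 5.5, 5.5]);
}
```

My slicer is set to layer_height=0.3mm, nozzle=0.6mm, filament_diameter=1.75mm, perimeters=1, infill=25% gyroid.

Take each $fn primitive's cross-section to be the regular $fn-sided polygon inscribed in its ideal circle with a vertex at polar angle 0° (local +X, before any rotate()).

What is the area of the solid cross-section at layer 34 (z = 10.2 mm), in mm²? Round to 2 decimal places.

181.02 mm²

At z = 10.2 mm: the cylinder: section is a regular 8-gon, circumradius r=8 (area = (8/2)·8.000²·sin(360°/8) = 181.02 mm²); the cube at (11, 7.5) does not reach this height (z outside [15.5, 21]); Merging all regions: only the r=8 cylinder is present, so the union is just that shape — area = 181.02 mm². Overall, the cross-section is a single solid region. Net area = 181.02 mm².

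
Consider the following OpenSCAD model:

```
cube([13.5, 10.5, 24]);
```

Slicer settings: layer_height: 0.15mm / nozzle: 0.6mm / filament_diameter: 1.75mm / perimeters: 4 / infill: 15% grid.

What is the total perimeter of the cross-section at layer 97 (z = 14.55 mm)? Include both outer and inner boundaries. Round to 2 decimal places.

48.00 mm

At z = 14.55 mm: the cube (footprint 13.5×10.5) is included at this height (perimeter 48.00 mm). Overall, the cross-section is a single solid region. Total boundary length (outer) = 48.00 mm.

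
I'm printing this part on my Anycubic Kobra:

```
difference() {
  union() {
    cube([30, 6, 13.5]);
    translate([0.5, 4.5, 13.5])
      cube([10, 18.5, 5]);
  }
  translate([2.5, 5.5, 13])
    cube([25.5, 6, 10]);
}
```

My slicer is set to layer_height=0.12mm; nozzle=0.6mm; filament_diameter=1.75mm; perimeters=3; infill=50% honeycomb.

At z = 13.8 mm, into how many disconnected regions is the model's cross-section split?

At z = 13.8 mm: the cube does not reach this height (z outside [0, 13.5]); the 10×18.5 cube at (0.5, 4.5) contributes its full rectangle; Combining (union): only the 10×18.5 cube at (0.5, 4.5) is present, so the union is just that shape — 1 connected region; the 25.5×6 cube at (2.5, 5.5) contributes its full rectangle; Subtracting the remaining from the first: starting from the result so far, the 25.5×6 cube at (2.5, 5.5) partially overlaps it — only the 48.00 mm² overlap (of its 153.00 mm²) is removed, clipping the outline — 1 connected region. The result has 1 disconnected region.

1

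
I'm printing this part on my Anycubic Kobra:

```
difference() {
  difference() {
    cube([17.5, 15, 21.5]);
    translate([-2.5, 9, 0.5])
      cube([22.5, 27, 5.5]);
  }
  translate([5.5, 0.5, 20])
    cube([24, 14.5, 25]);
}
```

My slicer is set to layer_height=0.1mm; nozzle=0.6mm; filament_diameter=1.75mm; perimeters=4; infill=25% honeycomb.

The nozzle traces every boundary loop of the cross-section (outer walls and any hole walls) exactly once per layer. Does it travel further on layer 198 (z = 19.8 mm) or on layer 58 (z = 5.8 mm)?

Layer 198 (z = 19.8): the cube (footprint 17.5×15) is included at this height (perimeter 65.00 mm); the cube at (-2.5, 9) does not reach this height (z outside [0.5, 6]); Subtracting the remaining from the first: none of the subtracted shapes is present at this height, so the 17.5×15 cube is unchanged — boundary = 65.00 mm; the cube at (5.5, 0.5) does not reach this height (z outside [20, 45]); Subtracting the remaining from the first: none of the subtracted shapes is present at this height, so that combined region is unchanged — boundary = 65.00 mm. So its perimeter = 65.00 mm. Layer 58 (z = 5.8): the cube (footprint 17.5×15) is included at this height (perimeter 65.00 mm); the cube at (-2.5, 9) is present — its section is the full 22.5×27 rectangle (perimeter 99.00 mm); Subtracting the remaining from the first: starting from the 17.5×15 cube, the 22.5×27 cube at (-2.5, 9) partially overlaps it — only the 105.00 mm² overlap (of its 607.50 mm²) is removed, clipping the outline — boundary = 53.00 mm; the cube at (5.5, 0.5) is not intersected at this z (z outside [20, 45]); After the difference (first − rest): none of the subtracted shapes is present at this height, so the result so far is unchanged — boundary = 53.00 mm. So its perimeter = 53.00 mm. Layer 198 is larger (65.00 vs 53.00 mm).

layer 198 (z = 19.8 mm)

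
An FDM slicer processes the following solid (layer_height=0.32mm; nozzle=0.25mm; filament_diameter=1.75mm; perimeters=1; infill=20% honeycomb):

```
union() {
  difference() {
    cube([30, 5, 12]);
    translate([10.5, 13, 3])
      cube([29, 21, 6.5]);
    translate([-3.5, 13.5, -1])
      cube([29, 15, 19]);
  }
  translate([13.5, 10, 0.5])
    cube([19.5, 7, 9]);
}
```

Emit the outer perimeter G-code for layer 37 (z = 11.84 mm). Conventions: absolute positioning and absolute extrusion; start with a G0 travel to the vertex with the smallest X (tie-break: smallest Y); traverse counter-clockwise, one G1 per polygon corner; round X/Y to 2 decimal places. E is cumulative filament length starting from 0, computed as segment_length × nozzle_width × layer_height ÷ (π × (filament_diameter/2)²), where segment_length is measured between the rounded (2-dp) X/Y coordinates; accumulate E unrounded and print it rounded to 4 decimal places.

G0 X0.00 Y0.00 Z11.84
G1 X30.00 Y0.00 E0.9978
G1 X30.00 Y5.00 E1.1641
G1 X0.00 Y5.00 E2.1619
G1 X0.00 Y0.00 E2.3282

At z = 11.84 mm: the cube (footprint 30×5) is included at this height; the cube at (10.5, 13) does not reach this height (z outside [3, 9.5]); the cube at (-3.5, 13.5) is present — its section is the full 29×15 rectangle; After the difference (first − rest): starting from the 30×5 cube, the 29×15 cube at (-3.5, 13.5) misses the remaining region (no effect) — 1 connected region; the cube at (13.5, 10) does not reach this height (z outside [0.5, 9.5]); Combining (union): only the result so far is present, so the union is just that shape — 1 connected region. The outline is a single polygon with 4 vertices. Extrusion per mm of travel: 0.25 × 0.32 / (π × 0.875²) = 0.033260. Accumulating E over each segment gives final E = 2.3282.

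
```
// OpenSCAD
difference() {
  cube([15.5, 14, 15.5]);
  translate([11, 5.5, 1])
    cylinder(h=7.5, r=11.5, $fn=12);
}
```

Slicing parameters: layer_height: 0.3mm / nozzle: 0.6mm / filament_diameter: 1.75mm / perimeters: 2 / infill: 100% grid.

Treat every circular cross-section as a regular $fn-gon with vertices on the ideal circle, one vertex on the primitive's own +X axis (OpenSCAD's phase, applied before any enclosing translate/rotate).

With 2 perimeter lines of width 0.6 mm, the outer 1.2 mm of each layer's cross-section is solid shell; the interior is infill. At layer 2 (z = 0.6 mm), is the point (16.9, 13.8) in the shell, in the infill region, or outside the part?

At z = 0.6 mm: the 15.5×14 cube contributes its full rectangle; the cylinder at (11, 5.5) is not intersected at this z (z outside [1, 8.5]); Taking the first minus the rest: none of the subtracted shapes is present at this height, so the 15.5×14 cube is unchanged — 1 connected region. Overall, the cross-section is a single solid region. The nearest boundary edge runs (15.50, 0.00)→(15.50, 14.00); distance from the point to it = 1.40 mm. The point is not inside any of the regions above, so it lies outside the cross-section (1.40 mm from the nearest boundary).

outside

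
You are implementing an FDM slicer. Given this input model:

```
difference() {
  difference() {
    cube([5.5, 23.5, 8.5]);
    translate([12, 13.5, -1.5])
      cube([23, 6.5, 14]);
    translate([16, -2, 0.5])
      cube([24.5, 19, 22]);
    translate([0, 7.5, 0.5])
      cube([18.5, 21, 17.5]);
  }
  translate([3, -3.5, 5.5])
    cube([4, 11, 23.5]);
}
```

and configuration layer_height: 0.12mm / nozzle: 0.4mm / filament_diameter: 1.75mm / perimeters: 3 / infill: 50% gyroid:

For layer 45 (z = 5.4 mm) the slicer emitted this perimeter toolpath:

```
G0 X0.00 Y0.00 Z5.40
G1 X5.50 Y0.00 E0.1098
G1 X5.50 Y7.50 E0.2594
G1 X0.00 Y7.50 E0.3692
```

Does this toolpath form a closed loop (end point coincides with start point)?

no

Start point (G0): (0.00, 0.00). End point (last G1): the path does not return to the start — open.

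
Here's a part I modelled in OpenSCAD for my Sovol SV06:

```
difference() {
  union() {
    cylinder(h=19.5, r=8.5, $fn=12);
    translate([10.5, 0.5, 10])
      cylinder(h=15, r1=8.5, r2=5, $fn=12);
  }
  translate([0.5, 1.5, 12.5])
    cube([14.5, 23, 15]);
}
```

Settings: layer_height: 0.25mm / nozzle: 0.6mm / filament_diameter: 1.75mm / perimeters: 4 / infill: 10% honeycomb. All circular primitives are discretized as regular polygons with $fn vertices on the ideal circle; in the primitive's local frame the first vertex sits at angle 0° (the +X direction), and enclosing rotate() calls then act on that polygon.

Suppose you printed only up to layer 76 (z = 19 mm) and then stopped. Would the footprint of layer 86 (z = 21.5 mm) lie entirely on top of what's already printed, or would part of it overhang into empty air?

entirely on top

Compare the two slices. At z = 19: the r=8.5 cylinder gives a regular 12-gon of circumradius 8.5 (constant along its height) (area = (12/2)·8.500²·sin(360°/12) = 216.75 mm²); the cone at (10.5, 0.5) contributes a regular 12-gon of circumradius 6.400 (interpolated between r1=8.5 and r2=5 at t=0.600) (area = (12/2)·6.400²·sin(360°/12) = 122.88 mm²); Combining (union): the regions partially overlap — summed areas 339.63 mm² minus the doubly-counted overlap 27.70 mm² gives 311.93 mm² — area = 311.93 mm²; the 14.5×23 cube at (0.5, 1.5) contributes its full rectangle (area 333.50 mm²); Subtracting the remaining from the first: starting from the result so far (311.93 mm²), the 14.5×23 cube at (0.5, 1.5) partially overlaps it — only the 74.71 mm² overlap (of its 333.50 mm²) is removed, clipping the outline — area = 237.21 mm². At z = 21.5: the cylinder is absent (z outside [0, 19.5]); the cone at (10.5, 0.5) (r1=8.5→r2=5) has section circumradius 5.817 here — a regular 12-gon (area = (12/2)·5.817²·sin(360°/12) = 101.50 mm²); Merging all regions: only the cone at (10.5, 0.5) is present, so the union is just that shape — area = 101.50 mm²; the cube at (0.5, 1.5) (footprint 14.5×23) is included at this height (area 333.50 mm²); After the difference (first − rest): starting from the result so far (101.50 mm²), the 14.5×23 cube at (0.5, 1.5) partially overlaps it — only the 37.73 mm² overlap (of its 333.50 mm²) is removed, clipping the outline — area = 63.77 mm². Checking containment: the cross-section at z = 21.5 is a subset of the cross-section at z = 19.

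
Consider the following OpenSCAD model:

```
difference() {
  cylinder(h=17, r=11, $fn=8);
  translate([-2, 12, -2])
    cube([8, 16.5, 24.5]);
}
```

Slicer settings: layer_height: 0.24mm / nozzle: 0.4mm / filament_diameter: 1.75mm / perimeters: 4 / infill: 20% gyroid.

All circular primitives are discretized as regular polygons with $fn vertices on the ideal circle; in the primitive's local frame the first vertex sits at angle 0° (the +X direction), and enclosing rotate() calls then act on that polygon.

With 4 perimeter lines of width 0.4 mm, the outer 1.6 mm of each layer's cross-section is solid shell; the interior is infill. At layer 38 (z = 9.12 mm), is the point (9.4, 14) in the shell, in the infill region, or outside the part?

At z = 9.12 mm: the r=11 cylinder gives a regular 8-gon of circumradius 11 (constant along its height); the 8×16.5 cube at (-2, 12) contributes its full rectangle; After the difference (first − rest): starting from the r=11 cylinder, the 8×16.5 cube at (-2, 12) misses the remaining region (no effect) — 1 connected region. Overall, the cross-section is a single solid region. The nearest boundary edge runs (0.00, 11.00)→(7.78, 7.78); distance from the point to it = 6.37 mm. The point is not inside any of the regions above, so it lies outside the cross-section (6.37 mm from the nearest boundary).

outside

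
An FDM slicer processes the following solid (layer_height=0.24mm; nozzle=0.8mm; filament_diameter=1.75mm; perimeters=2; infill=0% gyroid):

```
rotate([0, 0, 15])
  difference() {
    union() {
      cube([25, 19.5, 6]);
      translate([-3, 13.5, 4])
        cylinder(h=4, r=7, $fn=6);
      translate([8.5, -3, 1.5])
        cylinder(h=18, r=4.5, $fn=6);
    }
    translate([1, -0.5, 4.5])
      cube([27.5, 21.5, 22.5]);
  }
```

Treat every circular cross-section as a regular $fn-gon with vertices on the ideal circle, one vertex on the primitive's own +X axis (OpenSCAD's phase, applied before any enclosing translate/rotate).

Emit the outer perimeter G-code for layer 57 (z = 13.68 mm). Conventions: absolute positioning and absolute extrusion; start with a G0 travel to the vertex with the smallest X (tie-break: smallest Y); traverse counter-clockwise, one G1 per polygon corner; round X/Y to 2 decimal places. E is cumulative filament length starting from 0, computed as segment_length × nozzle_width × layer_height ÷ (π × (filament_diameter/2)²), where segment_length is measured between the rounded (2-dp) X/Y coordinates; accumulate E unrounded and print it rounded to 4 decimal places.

G0 X4.64 Y-1.86 Z13.68
G1 X7.82 Y-5.04 E0.3590
G1 X12.17 Y-3.88 E0.7184
G1 X13.33 Y0.47 E1.0777
G1 X11.29 Y2.51 E1.3080
G1 X5.39 Y0.93 E1.7956
G1 X4.64 Y-1.86 E2.0262

At z = 13.68 mm: the cube is not intersected at this z (z outside [0, 6]); the cylinder at (-3, 13.5) is absent (z outside [4, 8]); the r=4.5 cylinder at (8.5, -3) contributes a regular 6-gon of circumradius 4.5; Combining (union): only the r=4.5 cylinder at (8.5, -3) is present, so the union is just that shape — 1 connected region; the 27.5×21.5 cube at (1, -0.5) contributes its full rectangle; Taking the first minus the rest: starting from the result so far, the 27.5×21.5 cube at (1, -0.5) partially overlaps it — only the 7.41 mm² overlap (of its 591.25 mm²) is removed, clipping the outline — 1 connected region; (rotated 15° about Z; rotation is an isometry so areas/perimeters/island counts are preserved). The outline is a single polygon with 6 vertices. Extrusion per mm of travel: 0.8 × 0.24 / (π × 0.875²) = 0.079824. Accumulating E over each segment gives final E = 2.0262.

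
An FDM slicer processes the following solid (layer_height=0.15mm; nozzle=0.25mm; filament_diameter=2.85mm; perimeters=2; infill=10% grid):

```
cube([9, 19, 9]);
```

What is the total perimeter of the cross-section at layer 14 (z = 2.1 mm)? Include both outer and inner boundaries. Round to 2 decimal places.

At z = 2.1 mm: the cube is present — its section is the full 9×19 rectangle (perimeter 56.00 mm). Overall, the cross-section is a single solid region. Total boundary length (outer) = 56.00 mm.

56.00 mm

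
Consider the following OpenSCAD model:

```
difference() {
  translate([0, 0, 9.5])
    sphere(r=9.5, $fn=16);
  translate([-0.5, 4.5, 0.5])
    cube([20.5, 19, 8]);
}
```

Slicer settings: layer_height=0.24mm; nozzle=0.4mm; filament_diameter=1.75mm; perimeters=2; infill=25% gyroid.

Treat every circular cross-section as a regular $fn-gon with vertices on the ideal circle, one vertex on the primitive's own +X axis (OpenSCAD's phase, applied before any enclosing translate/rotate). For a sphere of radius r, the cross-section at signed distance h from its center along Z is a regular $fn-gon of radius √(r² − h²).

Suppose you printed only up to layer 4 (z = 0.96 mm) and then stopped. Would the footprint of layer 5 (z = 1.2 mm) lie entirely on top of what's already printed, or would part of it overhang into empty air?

part overhangs

Compare the two slices. At z = 0.96: the r=9.5 sphere contributes a regular 16-gon of circumradius √(9.5²−8.54²) = 4.162 (area = (16/2)·4.162²·sin(360°/16) = 53.02 mm²); the cube at (-0.5, 4.5) (footprint 20.5×19) is included at this height (area 389.50 mm²); After the difference (first − rest): starting from the r=9.5 sphere (53.02 mm²), the 20.5×19 cube at (-0.5, 4.5) misses the remaining region (no effect) — area = 53.02 mm². At z = 1.2: the r=9.5 sphere slices to a regular 16-gon of circumradius 4.622 (√(r²−h²) with h=8.3 from center) (area = (16/2)·4.622²·sin(360°/16) = 65.39 mm²); the cube at (-0.5, 4.5) is present — its section is the full 20.5×19 rectangle (area 389.50 mm²); After the difference (first − rest): starting from the r=9.5 sphere (65.39 mm²), the 20.5×19 cube at (-0.5, 4.5) partially overlaps it — only the 0.07 mm² overlap (of its 389.50 mm²) is removed, clipping the outline — area = 65.32 mm². Checking containment: at z = 1.2 the cross-section extends beyond the z = 0.96 cross-section by about 12.30 mm².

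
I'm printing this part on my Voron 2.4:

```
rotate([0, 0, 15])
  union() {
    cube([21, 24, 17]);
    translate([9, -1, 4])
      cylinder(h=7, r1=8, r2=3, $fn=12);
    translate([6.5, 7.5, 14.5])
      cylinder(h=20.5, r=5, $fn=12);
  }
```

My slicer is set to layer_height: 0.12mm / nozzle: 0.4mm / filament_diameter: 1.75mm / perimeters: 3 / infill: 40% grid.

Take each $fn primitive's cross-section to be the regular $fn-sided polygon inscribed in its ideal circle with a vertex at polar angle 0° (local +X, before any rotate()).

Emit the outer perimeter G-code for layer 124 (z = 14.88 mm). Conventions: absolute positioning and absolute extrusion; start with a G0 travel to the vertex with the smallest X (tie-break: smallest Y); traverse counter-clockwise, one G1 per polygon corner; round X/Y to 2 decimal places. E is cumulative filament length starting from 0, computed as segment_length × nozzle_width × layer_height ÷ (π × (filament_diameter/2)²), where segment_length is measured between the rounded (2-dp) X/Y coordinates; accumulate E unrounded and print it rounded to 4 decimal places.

G0 X-6.21 Y23.18 Z14.88
G1 X0.00 Y0.00 E0.4789
G1 X20.28 Y5.44 E0.8979
G1 X14.07 Y28.62 E1.3768
G1 X-6.21 Y23.18 E1.7958

At z = 14.88 mm: the 21×24 cube contributes its full rectangle; the cone at (9, -1) is not intersected at this z (z outside [4, 11]); the r=5 cylinder at (6.5, 7.5) contributes a regular 12-gon of circumradius 5; Combining (union): the r=5 cylinder at (6.5, 7.5) lies entirely inside the 21×24 cube, so the union is just the 21×24 cube — 1 connected region; (rotated 15° about Z; rotation is an isometry so areas/perimeters/island counts are preserved). The outline is a single polygon with 4 vertices. Extrusion per mm of travel: 0.4 × 0.12 / (π × 0.875²) = 0.019956. Accumulating E over each segment gives final E = 1.7958.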